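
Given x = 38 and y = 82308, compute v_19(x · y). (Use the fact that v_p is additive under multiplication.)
v_19(3127704) = 4

v_p(x) = 1 (factor: 38 = 19^1 · 2); v_p(y) = 3 (factor: 82308 = 19^3 · 12). Additivity: v_p(xy) = v_p(x) + v_p(y) = 1 + 3 = 4. (Direct check: xy = 3127704 = 19^4 · (24).)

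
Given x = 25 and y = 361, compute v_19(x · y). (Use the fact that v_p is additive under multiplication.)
v_19(9025) = 2

v_p(x) = 0 (factor: 25 = 19^0 · 25); v_p(y) = 2 (factor: 361 = 19^2 · 1). Additivity: v_p(xy) = v_p(x) + v_p(y) = 0 + 2 = 2. (Direct check: xy = 9025 = 19^2 · (25).)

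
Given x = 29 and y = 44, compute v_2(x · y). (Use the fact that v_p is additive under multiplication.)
v_2(1276) = 2

v_p(x) = 0 (factor: 29 = 2^0 · 29); v_p(y) = 2 (factor: 44 = 2^2 · 11). Additivity: v_p(xy) = v_p(x) + v_p(y) = 0 + 2 = 2. (Direct check: xy = 1276 = 2^2 · (319).)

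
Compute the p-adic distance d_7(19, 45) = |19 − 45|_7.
d_7(19, 45) = 1

Step 1 — x − y = 19 − 45 = -26. Step 2 — v_7(-26) = 0 (factor: -26 = −(7^0 · 26); the sign does not affect v_p). Step 3 — |x − y|_7 = 7^{0} = 1.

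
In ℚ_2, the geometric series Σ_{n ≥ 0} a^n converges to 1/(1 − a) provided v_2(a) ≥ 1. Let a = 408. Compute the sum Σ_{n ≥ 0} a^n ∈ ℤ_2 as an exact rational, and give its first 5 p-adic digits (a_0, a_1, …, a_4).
Σ a^n = 1/(1 − a) = -1/407;  first 5 digits = (1, 0, 0, 1, 1)

v_2(a) = 3 ≥ 1, so the series converges in ℤ_2 to 1/(1 − a) = 1/(1 − 408) = -1/407. Expand this rational in ℤ_2: compute digits iteratively via d_i = x_i mod 2, x_{i+1} = (x_i − d_i)/2. The first 5 digits are (1, 0, 0, 1, 1).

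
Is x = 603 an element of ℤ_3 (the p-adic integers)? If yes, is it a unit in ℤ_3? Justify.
x ∈ ℤ_3 but not a unit; v_3(x) = 2 > 0

ℤ_3 = {x ∈ ℚ_3 : v_3(x) ≥ 0} and ℤ_3^× = {x ∈ ℤ_3 : v_3(x) = 0}. Here v_3(603) = v_3(num) − v_3(den) = 2; compare against these criteria.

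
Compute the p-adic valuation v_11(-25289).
v_11(-25289) = 3

v_11(n) is the largest exponent k such that 11^k divides n. Factor out: -25289 = -11^3 · 19. (Sign doesn't affect v_p.) So v_11(-25289) = 3.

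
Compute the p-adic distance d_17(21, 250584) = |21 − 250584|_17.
d_17(21, 250584) = 1/83521

Step 1 — x − y = 21 − 250584 = -250563. Step 2 — v_17(-250563) = 4 (factor: -250563 = −(17^4 · 3); the sign does not affect v_p). Step 3 — |x − y|_17 = 17^{-4} = 1/83521.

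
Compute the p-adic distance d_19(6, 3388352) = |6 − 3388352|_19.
d_19(6, 3388352) = 1/130321

Step 1 — x − y = 6 − 3388352 = -3388346. Step 2 — v_19(-3388346) = 4 (factor: -3388346 = −(19^4 · 26); the sign does not affect v_p). Step 3 — |x − y|_19 = 19^{-4} = 1/130321.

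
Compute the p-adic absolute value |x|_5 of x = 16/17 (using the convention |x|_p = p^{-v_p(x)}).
|16/17|_5 = 1

Step 1 — compute v_5(x) by factoring powers of 5 out of the numerator and denominator: v_5(16/17) = 0. Step 2 — apply |x|_p = p^{-v_p(x)} = 5^{0} = 1.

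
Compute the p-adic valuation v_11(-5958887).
v_11(-5958887) = 5

v_11(n) is the largest exponent k such that 11^k divides n. Factor out: -5958887 = -11^5 · 37. (Sign doesn't affect v_p.) So v_11(-5958887) = 5.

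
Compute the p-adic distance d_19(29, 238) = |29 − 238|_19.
d_19(29, 238) = 1/19

Step 1 — x − y = 29 − 238 = -209. Step 2 — v_19(-209) = 1 (factor: -209 = −(19^1 · 11); the sign does not affect v_p). Step 3 — |x − y|_19 = 19^{-1} = 1/19.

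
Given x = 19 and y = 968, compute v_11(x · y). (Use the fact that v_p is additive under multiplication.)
v_11(18392) = 2

v_p(x) = 0 (factor: 19 = 11^0 · 19); v_p(y) = 2 (factor: 968 = 11^2 · 8). Additivity: v_p(xy) = v_p(x) + v_p(y) = 0 + 2 = 2. (Direct check: xy = 18392 = 11^2 · (152).)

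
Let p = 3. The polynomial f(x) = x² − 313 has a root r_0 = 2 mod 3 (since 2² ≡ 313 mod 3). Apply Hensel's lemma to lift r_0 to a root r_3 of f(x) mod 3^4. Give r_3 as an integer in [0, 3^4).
r_3 = 50 (mod 81)

Hensel's recurrence: r_{i+1} = r_i − f(r_i)·(f′(r_i))^{-1} mod 3^{i+2}, with f′(x) = 2x. Iterate:
  r_0 = 2 (mod 3)
  r_1 = 5 (mod 9)
  r_2 = 23 (mod 27)
  r_3 = 50 (mod 81)
Final: r_3 = 50, and one checks f(r_3) ≡ 0 mod 3^4.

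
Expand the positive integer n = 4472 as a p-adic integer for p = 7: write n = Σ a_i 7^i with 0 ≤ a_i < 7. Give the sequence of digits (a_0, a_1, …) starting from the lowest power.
(a_0, a_1, …) = (6, 1, 0, 6, 1)

Repeated division by 7 gives the digits low-to-high: 4472 = 6 + 1·7^1 + 6·7^3 + 1·7^4. Digit sequence: (6, 1, 0, 6, 1).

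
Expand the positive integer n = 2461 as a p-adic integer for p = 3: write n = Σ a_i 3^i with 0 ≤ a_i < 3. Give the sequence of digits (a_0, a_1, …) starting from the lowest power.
(a_0, a_1, …) = (1, 1, 0, 1, 0, 1, 0, 1)

Repeated division by 3 gives the digits low-to-high: 2461 = 1 + 1·3^1 + 1·3^3 + 1·3^5 + 1·3^7. Digit sequence: (1, 1, 0, 1, 0, 1, 0, 1).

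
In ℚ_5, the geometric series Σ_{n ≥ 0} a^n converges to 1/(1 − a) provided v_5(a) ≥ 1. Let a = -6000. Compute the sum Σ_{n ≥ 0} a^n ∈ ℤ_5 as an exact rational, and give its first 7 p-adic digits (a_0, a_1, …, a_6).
Σ a^n = 1/(1 − a) = 1/6001;  first 7 digits = (1, 0, 0, 2, 0, 3, 3)

v_5(a) = 3 ≥ 1, so the series converges in ℤ_5 to 1/(1 − a) = 1/(1 − (-6000)) = 1/6001. Expand this rational in ℤ_5: compute digits iteratively via d_i = x_i mod 5, x_{i+1} = (x_i − d_i)/5. The first 7 digits are (1, 0, 0, 2, 0, 3, 3).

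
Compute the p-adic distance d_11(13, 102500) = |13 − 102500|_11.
d_11(13, 102500) = 1/14641

Step 1 — x − y = 13 − 102500 = -102487. Step 2 — v_11(-102487) = 4 (factor: -102487 = −(11^4 · 7); the sign does not affect v_p). Step 3 — |x − y|_11 = 11^{-4} = 1/14641.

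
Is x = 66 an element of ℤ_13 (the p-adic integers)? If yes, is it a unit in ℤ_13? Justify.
x ∈ ℤ_13^× (unit); v_13(x) = 0

ℤ_13 = {x ∈ ℚ_13 : v_13(x) ≥ 0} and ℤ_13^× = {x ∈ ℤ_13 : v_13(x) = 0}. Here v_13(66) = v_13(num) − v_13(den) = 0; compare against these criteria.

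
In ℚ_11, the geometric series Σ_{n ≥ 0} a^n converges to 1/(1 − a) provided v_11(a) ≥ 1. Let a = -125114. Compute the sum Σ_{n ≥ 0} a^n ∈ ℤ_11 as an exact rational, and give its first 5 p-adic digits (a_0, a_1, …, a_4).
Σ a^n = 1/(1 − a) = 1/125115;  first 5 digits = (1, 0, 0, 5, 2)

v_11(a) = 3 ≥ 1, so the series converges in ℤ_11 to 1/(1 − a) = 1/(1 − (-125114)) = 1/125115. Expand this rational in ℤ_11: compute digits iteratively via d_i = x_i mod 11, x_{i+1} = (x_i − d_i)/11. The first 5 digits are (1, 0, 0, 5, 2).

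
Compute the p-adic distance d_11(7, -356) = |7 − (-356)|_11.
d_11(7, -356) = 1/121

Step 1 — x − y = 7 − (-356) = 363. Step 2 — v_11(363) = 2 (factor: 363 = (11^2 · 3); the sign does not affect v_p). Step 3 — |x − y|_11 = 11^{-2} = 1/121.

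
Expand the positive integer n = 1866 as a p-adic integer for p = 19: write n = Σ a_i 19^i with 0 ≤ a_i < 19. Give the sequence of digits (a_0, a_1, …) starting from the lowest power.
(a_0, a_1, …) = (4, 3, 5)

Repeated division by 19 gives the digits low-to-high: 1866 = 4 + 3·19^1 + 5·19^2. Digit sequence: (4, 3, 5).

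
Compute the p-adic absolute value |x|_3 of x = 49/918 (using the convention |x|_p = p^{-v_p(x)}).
|49/918|_3 = 27

Step 1 — compute v_3(x) by factoring powers of 3 out of the numerator and denominator: v_3(49/918) = -3. Step 2 — apply |x|_p = p^{-v_p(x)} = 3^{3} = 27.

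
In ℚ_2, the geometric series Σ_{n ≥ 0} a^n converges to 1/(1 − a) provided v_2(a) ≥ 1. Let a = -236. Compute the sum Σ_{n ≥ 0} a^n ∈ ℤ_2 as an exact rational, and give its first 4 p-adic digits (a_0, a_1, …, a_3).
Σ a^n = 1/(1 − a) = 1/237;  first 4 digits = (1, 0, 1, 0)

v_2(a) = 2 ≥ 1, so the series converges in ℤ_2 to 1/(1 − a) = 1/(1 − (-236)) = 1/237. Expand this rational in ℤ_2: compute digits iteratively via d_i = x_i mod 2, x_{i+1} = (x_i − d_i)/2. The first 4 digits are (1, 0, 1, 0).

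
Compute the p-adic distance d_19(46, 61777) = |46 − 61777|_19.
d_19(46, 61777) = 1/6859

Step 1 — x − y = 46 − 61777 = -61731. Step 2 — v_19(-61731) = 3 (factor: -61731 = −(19^3 · 9); the sign does not affect v_p). Step 3 — |x − y|_19 = 19^{-3} = 1/6859.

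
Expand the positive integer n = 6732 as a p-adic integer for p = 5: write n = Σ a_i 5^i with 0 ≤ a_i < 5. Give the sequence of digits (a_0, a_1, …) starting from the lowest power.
(a_0, a_1, …) = (2, 1, 4, 3, 0, 2)

Repeated division by 5 gives the digits low-to-high: 6732 = 2 + 1·5^1 + 4·5^2 + 3·5^3 + 2·5^5. Digit sequence: (2, 1, 4, 3, 0, 2).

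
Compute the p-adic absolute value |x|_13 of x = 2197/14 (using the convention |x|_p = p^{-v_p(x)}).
|2197/14|_13 = 1/2197

Step 1 — compute v_13(x) by factoring powers of 13 out of the numerator and denominator: v_13(2197/14) = 3. Step 2 — apply |x|_p = p^{-v_p(x)} = 13^{-3} = 1/2197.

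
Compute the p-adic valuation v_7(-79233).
v_7(-79233) = 4

v_7(n) is the largest exponent k such that 7^k divides n. Factor out: -79233 = -7^4 · 33. (Sign doesn't affect v_p.) So v_7(-79233) = 4.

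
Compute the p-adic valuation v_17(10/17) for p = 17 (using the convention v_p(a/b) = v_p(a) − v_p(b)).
v_17(10/17) = -1

Factor powers of 17 from the numerator and denominator of the reduced fraction: 10 = 17^0 · 10 and 17 = 17^1 · 1. Apply v_p(a/b) = v_p(a) − v_p(b): v_17(10/17) = 0 − 1 = -1.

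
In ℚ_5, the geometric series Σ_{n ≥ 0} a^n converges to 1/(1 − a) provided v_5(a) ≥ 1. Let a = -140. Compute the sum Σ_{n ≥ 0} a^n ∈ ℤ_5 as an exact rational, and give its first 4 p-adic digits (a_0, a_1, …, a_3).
Σ a^n = 1/(1 − a) = 1/141;  first 4 digits = (1, 2, 3, 3)

v_5(a) = 1 ≥ 1, so the series converges in ℤ_5 to 1/(1 − a) = 1/(1 − (-140)) = 1/141. Expand this rational in ℤ_5: compute digits iteratively via d_i = x_i mod 5, x_{i+1} = (x_i − d_i)/5. The first 4 digits are (1, 2, 3, 3).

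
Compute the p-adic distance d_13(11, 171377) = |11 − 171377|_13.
d_13(11, 171377) = 1/28561

Step 1 — x − y = 11 − 171377 = -171366. Step 2 — v_13(-171366) = 4 (factor: -171366 = −(13^4 · 6); the sign does not affect v_p). Step 3 — |x − y|_13 = 13^{-4} = 1/28561.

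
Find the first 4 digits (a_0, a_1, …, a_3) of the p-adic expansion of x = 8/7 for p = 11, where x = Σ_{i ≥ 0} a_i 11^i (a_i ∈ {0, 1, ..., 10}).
(a_0, …, a_3) = (9, 4, 9, 7)

v_11(8/7) = 0 (numerator and denominator both coprime to 11), so x ∈ ℤ_11^×. Compute digits iteratively via a_i = x_i mod 11, x_{i+1} = (x_i − a_i)/11, with x_0 = x:
  x_0 = 8/7;  a_0 = 9;  x_1 = (x_0 − 9)/11 = -5/7
  x_1 = -5/7;  a_1 = 4;  x_2 = (x_1 − 4)/11 = -3/7
  x_2 = -3/7;  a_2 = 9;  x_3 = (x_2 − 9)/11 = -6/7
  x_3 = -6/7;  a_3 = 7;  x_4 = (x_3 − 7)/11 = -5/7
Digits: (9, 4, 9, 7).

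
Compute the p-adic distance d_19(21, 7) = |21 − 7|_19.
d_19(21, 7) = 1

Step 1 — x − y = 21 − 7 = 14. Step 2 — v_19(14) = 0 (factor: 14 = (19^0 · 14); the sign does not affect v_p). Step 3 — |x − y|_19 = 19^{0} = 1.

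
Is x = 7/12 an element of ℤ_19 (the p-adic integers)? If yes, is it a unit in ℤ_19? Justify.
x ∈ ℤ_19^× (unit); v_19(x) = 0

ℤ_19 = {x ∈ ℚ_19 : v_19(x) ≥ 0} and ℤ_19^× = {x ∈ ℤ_19 : v_19(x) = 0}. Here v_19(7/12) = v_19(num) − v_19(den) = 0; compare against these criteria.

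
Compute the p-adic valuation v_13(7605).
v_13(7605) = 2

v_13(n) is the largest exponent k such that 13^k divides n. Factor out: 7605 = 13^2 · 45. (Sign doesn't affect v_p.) So v_13(7605) = 2.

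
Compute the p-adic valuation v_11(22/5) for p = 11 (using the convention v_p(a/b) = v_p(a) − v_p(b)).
v_11(22/5) = 1

Factor powers of 11 from the numerator and denominator of the reduced fraction: 22 = 11^1 · 2 and 5 = 11^0 · 5. Apply v_p(a/b) = v_p(a) − v_p(b): v_11(22/5) = 1 − 0 = 1.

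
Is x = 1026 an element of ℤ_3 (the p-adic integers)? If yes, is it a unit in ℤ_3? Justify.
x ∈ ℤ_3 but not a unit; v_3(x) = 3 > 0

ℤ_3 = {x ∈ ℚ_3 : v_3(x) ≥ 0} and ℤ_3^× = {x ∈ ℤ_3 : v_3(x) = 0}. Here v_3(1026) = v_3(num) − v_3(den) = 3; compare against these criteria.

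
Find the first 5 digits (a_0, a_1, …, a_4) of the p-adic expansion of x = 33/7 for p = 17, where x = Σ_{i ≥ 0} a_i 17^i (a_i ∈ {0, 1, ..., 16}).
(a_0, …, a_4) = (12, 2, 12, 9, 14)

v_17(33/7) = 0 (numerator and denominator both coprime to 17), so x ∈ ℤ_17^×. Compute digits iteratively via a_i = x_i mod 17, x_{i+1} = (x_i − a_i)/17, with x_0 = x:
  x_0 = 33/7;  a_0 = 12;  x_1 = (x_0 − 12)/17 = -3/7
  x_1 = -3/7;  a_1 = 2;  x_2 = (x_1 − 2)/17 = -1/7
  x_2 = -1/7;  a_2 = 12;  x_3 = (x_2 − 12)/17 = -5/7
  x_3 = -5/7;  a_3 = 9;  x_4 = (x_3 − 9)/17 = -4/7
  x_4 = -4/7;  a_4 = 14;  x_5 = (x_4 − 14)/17 = -6/7
Digits: (12, 2, 12, 9, 14).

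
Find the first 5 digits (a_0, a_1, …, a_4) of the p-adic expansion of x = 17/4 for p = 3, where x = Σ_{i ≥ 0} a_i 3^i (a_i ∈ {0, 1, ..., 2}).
(a_0, …, a_4) = (2, 0, 1, 2, 0)

v_3(17/4) = 0 (numerator and denominator both coprime to 3), so x ∈ ℤ_3^×. Compute digits iteratively via a_i = x_i mod 3, x_{i+1} = (x_i − a_i)/3, with x_0 = x:
  x_0 = 17/4;  a_0 = 2;  x_1 = (x_0 − 2)/3 = 3/4
  x_1 = 3/4;  a_1 = 0;  x_2 = (x_1 − 0)/3 = 1/4
  x_2 = 1/4;  a_2 = 1;  x_3 = (x_2 − 1)/3 = -1/4
  x_3 = -1/4;  a_3 = 2;  x_4 = (x_3 − 2)/3 = -3/4
  x_4 = -3/4;  a_4 = 0;  x_5 = (x_4 − 0)/3 = -1/4
Digits: (2, 0, 1, 2, 0).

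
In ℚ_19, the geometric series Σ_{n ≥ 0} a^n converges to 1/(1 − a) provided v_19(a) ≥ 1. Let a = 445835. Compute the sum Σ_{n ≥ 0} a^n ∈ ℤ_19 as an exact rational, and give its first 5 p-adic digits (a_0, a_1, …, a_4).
Σ a^n = 1/(1 − a) = -1/445834;  first 5 digits = (1, 0, 0, 8, 3)

v_19(a) = 3 ≥ 1, so the series converges in ℤ_19 to 1/(1 − a) = 1/(1 − 445835) = -1/445834. Expand this rational in ℤ_19: compute digits iteratively via d_i = x_i mod 19, x_{i+1} = (x_i − d_i)/19. The first 5 digits are (1, 0, 0, 8, 3).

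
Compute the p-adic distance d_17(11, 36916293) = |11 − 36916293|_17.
d_17(11, 36916293) = 1/1419857

Step 1 — x − y = 11 − 36916293 = -36916282. Step 2 — v_17(-36916282) = 5 (factor: -36916282 = −(17^5 · 26); the sign does not affect v_p). Step 3 — |x − y|_17 = 17^{-5} = 1/1419857.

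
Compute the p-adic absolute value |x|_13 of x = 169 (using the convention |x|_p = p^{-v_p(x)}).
|169|_13 = 1/169

Step 1 — compute v_13(x) by factoring powers of 13 out of the numerator and denominator: v_13(169) = 2. Step 2 — apply |x|_p = p^{-v_p(x)} = 13^{-2} = 1/169.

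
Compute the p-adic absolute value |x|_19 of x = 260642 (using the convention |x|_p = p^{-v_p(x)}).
|260642|_19 = 1/130321

Step 1 — compute v_19(x) by factoring powers of 19 out of the numerator and denominator: v_19(260642) = 4. Step 2 — apply |x|_p = p^{-v_p(x)} = 19^{-4} = 1/130321.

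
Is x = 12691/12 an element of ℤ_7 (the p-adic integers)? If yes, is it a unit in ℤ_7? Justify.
x ∈ ℤ_7 but not a unit; v_7(x) = 3 > 0

ℤ_7 = {x ∈ ℚ_7 : v_7(x) ≥ 0} and ℤ_7^× = {x ∈ ℤ_7 : v_7(x) = 0}. Here v_7(12691/12) = v_7(num) − v_7(den) = 3; compare against these criteria.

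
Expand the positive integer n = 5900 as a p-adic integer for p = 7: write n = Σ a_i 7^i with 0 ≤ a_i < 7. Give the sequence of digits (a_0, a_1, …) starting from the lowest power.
(a_0, a_1, …) = (6, 2, 1, 3, 2)

Repeated division by 7 gives the digits low-to-high: 5900 = 6 + 2·7^1 + 1·7^2 + 3·7^3 + 2·7^4. Digit sequence: (6, 2, 1, 3, 2).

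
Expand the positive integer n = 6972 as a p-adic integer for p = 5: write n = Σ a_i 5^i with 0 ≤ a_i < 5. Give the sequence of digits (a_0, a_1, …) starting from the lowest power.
(a_0, a_1, …) = (2, 4, 3, 0, 1, 2)

Repeated division by 5 gives the digits low-to-high: 6972 = 2 + 4·5^1 + 3·5^2 + 1·5^4 + 2·5^5. Digit sequence: (2, 4, 3, 0, 1, 2).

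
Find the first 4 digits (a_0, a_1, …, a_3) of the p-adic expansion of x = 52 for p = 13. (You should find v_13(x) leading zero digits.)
(a_0, …, a_3) = (0, 4, 0, 0)

v_13(52) = 1, so a_0 = ... = a_0 = 0. Factor out: x = 13^1 · u with u = 4 a unit in ℤ_13. Expand u iteratively via a_{v+i} = u_i mod 13, u_{i+1} = (u_i − a_{v+i})/13:
  u_0 = 4;  a_1 = 4;  u_1 = (u_0 − 4)/13 = 0
  u_1 = 0;  a_2 = 0;  u_2 = (u_1 − 0)/13 = 0
  u_2 = 0;  a_3 = 0;  u_3 = (u_2 − 0)/13 = 0
Digits: (0, 4, 0, 0).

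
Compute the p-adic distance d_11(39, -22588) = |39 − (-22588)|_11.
d_11(39, -22588) = 1/1331

Step 1 — x − y = 39 − (-22588) = 22627. Step 2 — v_11(22627) = 3 (factor: 22627 = (11^3 · 17); the sign does not affect v_p). Step 3 — |x − y|_11 = 11^{-3} = 1/1331.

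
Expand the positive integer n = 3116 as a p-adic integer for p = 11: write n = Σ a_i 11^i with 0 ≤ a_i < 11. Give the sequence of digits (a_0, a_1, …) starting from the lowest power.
(a_0, a_1, …) = (3, 8, 3, 2)

Repeated division by 11 gives the digits low-to-high: 3116 = 3 + 8·11^1 + 3·11^2 + 2·11^3. Digit sequence: (3, 8, 3, 2).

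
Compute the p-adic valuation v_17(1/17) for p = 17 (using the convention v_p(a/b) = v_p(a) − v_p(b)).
v_17(1/17) = -1

Factor powers of 17 from the numerator and denominator of the reduced fraction: 1 = 17^0 · 1 and 17 = 17^1 · 1. Apply v_p(a/b) = v_p(a) − v_p(b): v_17(1/17) = 0 − 1 = -1.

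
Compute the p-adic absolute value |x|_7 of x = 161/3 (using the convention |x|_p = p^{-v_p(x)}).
|161/3|_7 = 1/7

Step 1 — compute v_7(x) by factoring powers of 7 out of the numerator and denominator: v_7(161/3) = 1. Step 2 — apply |x|_p = p^{-v_p(x)} = 7^{-1} = 1/7.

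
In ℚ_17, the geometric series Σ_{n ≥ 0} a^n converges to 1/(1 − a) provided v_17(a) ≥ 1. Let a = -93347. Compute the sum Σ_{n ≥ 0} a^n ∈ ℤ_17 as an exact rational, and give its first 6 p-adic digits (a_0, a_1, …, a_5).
Σ a^n = 1/(1 − a) = 1/93348;  first 6 digits = (1, 0, 0, 15, 15, 16)

v_17(a) = 3 ≥ 1, so the series converges in ℤ_17 to 1/(1 − a) = 1/(1 − (-93347)) = 1/93348. Expand this rational in ℤ_17: compute digits iteratively via d_i = x_i mod 17, x_{i+1} = (x_i − d_i)/17. The first 6 digits are (1, 0, 0, 15, 15, 16).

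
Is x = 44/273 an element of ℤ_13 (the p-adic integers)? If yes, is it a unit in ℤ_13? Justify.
x ∉ ℤ_13 (v_13(x) = -1 < 0)

ℤ_13 = {x ∈ ℚ_13 : v_13(x) ≥ 0} and ℤ_13^× = {x ∈ ℤ_13 : v_13(x) = 0}. Here v_13(44/273) = v_13(num) − v_13(den) = -1; compare against these criteria.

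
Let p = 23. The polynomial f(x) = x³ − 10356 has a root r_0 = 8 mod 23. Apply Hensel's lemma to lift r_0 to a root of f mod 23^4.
r_3 = 215219 (mod 279841)

Hensel: r_{i+1} = r_i − f(r_i)/f′(r_i) mod 23^{i+2}, where f′(x) = 3x². Iterate:
  r_0 = 8 (mod 23)
  r_1 = 445 (mod 529)
  r_2 = 8380 (mod 12167)
  r_3 = 215219 (mod 279841)
Final: r = 215219 with f(r) ≡ 0 mod 23^4.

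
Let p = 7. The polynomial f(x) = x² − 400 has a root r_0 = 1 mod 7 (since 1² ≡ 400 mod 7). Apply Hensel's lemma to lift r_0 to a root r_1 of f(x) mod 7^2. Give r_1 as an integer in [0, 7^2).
r_1 = 29 (mod 49)

Hensel's recurrence: r_{i+1} = r_i − f(r_i)·(f′(r_i))^{-1} mod 7^{i+2}, with f′(x) = 2x. Iterate:
  r_0 = 1 (mod 7)
  r_1 = 29 (mod 49)
Final: r_1 = 29, and one checks f(r_1) ≡ 0 mod 7^2.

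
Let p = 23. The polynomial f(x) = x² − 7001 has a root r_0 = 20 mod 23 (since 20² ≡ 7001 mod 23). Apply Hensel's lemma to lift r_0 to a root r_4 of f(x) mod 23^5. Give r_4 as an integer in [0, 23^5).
r_4 = 4466942 (mod 6436343)

Hensel's recurrence: r_{i+1} = r_i − f(r_i)·(f′(r_i))^{-1} mod 23^{i+2}, with f′(x) = 2x. Iterate:
  r_0 = 20 (mod 23)
  r_1 = 66 (mod 529)
  r_2 = 1653 (mod 12167)
  r_3 = 269327 (mod 279841)
  r_4 = 4466942 (mod 6436343)
Final: r_4 = 4466942, and one checks f(r_4) ≡ 0 mod 23^5.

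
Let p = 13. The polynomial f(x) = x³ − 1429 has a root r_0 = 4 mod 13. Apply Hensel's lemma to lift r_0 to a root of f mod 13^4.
r_3 = 14070 (mod 28561)

Hensel: r_{i+1} = r_i − f(r_i)/f′(r_i) mod 13^{i+2}, where f′(x) = 3x². Iterate:
  r_0 = 4 (mod 13)
  r_1 = 43 (mod 169)
  r_2 = 888 (mod 2197)
  r_3 = 14070 (mod 28561)
Final: r = 14070 with f(r) ≡ 0 mod 13^4.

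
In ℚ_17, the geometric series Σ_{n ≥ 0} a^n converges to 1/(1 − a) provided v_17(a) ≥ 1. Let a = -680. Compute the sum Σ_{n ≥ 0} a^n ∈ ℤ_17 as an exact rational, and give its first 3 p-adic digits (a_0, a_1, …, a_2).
Σ a^n = 1/(1 − a) = 1/681;  first 3 digits = (1, 11, 16)

v_17(a) = 1 ≥ 1, so the series converges in ℤ_17 to 1/(1 − a) = 1/(1 − (-680)) = 1/681. Expand this rational in ℤ_17: compute digits iteratively via d_i = x_i mod 17, x_{i+1} = (x_i − d_i)/17. The first 3 digits are (1, 11, 16).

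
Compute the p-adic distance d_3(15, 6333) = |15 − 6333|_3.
d_3(15, 6333) = 1/243

Step 1 — x − y = 15 − 6333 = -6318. Step 2 — v_3(-6318) = 5 (factor: -6318 = −(3^5 · 26); the sign does not affect v_p). Step 3 — |x − y|_3 = 3^{-5} = 1/243.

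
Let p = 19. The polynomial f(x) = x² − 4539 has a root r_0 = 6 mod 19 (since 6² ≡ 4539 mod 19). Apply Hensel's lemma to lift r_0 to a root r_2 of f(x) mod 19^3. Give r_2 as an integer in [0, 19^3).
r_2 = 3901 (mod 6859)

Hensel's recurrence: r_{i+1} = r_i − f(r_i)·(f′(r_i))^{-1} mod 19^{i+2}, with f′(x) = 2x. Iterate:
  r_0 = 6 (mod 19)
  r_1 = 291 (mod 361)
  r_2 = 3901 (mod 6859)
Final: r_2 = 3901, and one checks f(r_2) ≡ 0 mod 19^3.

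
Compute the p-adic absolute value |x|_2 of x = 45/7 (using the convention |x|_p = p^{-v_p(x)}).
|45/7|_2 = 1

Step 1 — compute v_2(x) by factoring powers of 2 out of the numerator and denominator: v_2(45/7) = 0. Step 2 — apply |x|_p = p^{-v_p(x)} = 2^{0} = 1.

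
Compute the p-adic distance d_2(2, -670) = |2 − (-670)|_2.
d_2(2, -670) = 1/32

Step 1 — x − y = 2 − (-670) = 672. Step 2 — v_2(672) = 5 (factor: 672 = (2^5 · 21); the sign does not affect v_p). Step 3 — |x − y|_2 = 2^{-5} = 1/32.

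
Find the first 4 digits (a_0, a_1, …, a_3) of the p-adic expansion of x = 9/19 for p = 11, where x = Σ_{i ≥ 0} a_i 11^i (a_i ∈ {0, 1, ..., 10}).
(a_0, …, a_3) = (8, 8, 5, 7)

v_11(9/19) = 0 (numerator and denominator both coprime to 11), so x ∈ ℤ_11^×. Compute digits iteratively via a_i = x_i mod 11, x_{i+1} = (x_i − a_i)/11, with x_0 = x:
  x_0 = 9/19;  a_0 = 8;  x_1 = (x_0 − 8)/11 = -13/19
  x_1 = -13/19;  a_1 = 8;  x_2 = (x_1 − 8)/11 = -15/19
  x_2 = -15/19;  a_2 = 5;  x_3 = (x_2 − 5)/11 = -10/19
  x_3 = -10/19;  a_3 = 7;  x_4 = (x_3 − 7)/11 = -13/19
Digits: (8, 8, 5, 7).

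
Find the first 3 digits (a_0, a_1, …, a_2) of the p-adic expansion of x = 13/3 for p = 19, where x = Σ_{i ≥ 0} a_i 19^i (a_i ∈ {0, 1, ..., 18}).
(a_0, …, a_2) = (17, 12, 12)

v_19(13/3) = 0 (numerator and denominator both coprime to 19), so x ∈ ℤ_19^×. Compute digits iteratively via a_i = x_i mod 19, x_{i+1} = (x_i − a_i)/19, with x_0 = x:
  x_0 = 13/3;  a_0 = 17;  x_1 = (x_0 − 17)/19 = -2/3
  x_1 = -2/3;  a_1 = 12;  x_2 = (x_1 − 12)/19 = -2/3
  x_2 = -2/3;  a_2 = 12;  x_3 = (x_2 − 12)/19 = -2/3
Digits: (17, 12, 12).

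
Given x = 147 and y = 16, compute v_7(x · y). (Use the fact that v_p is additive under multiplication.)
v_7(2352) = 2

v_p(x) = 2 (factor: 147 = 7^2 · 3); v_p(y) = 0 (factor: 16 = 7^0 · 16). Additivity: v_p(xy) = v_p(x) + v_p(y) = 2 + 0 = 2. (Direct check: xy = 2352 = 7^2 · (48).)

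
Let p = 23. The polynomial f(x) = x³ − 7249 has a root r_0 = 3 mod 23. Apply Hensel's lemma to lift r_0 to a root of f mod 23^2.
r_1 = 486 (mod 529)

Hensel: r_{i+1} = r_i − f(r_i)/f′(r_i) mod 23^{i+2}, where f′(x) = 3x². Iterate:
  r_0 = 3 (mod 23)
  r_1 = 486 (mod 529)
Final: r = 486 with f(r) ≡ 0 mod 23^2.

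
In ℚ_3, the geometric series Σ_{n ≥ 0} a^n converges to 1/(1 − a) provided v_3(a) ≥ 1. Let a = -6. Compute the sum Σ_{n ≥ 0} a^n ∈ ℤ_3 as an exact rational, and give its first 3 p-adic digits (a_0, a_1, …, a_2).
Σ a^n = 1/(1 − a) = 1/7;  first 3 digits = (1, 1, 0)

v_3(a) = 1 ≥ 1, so the series converges in ℤ_3 to 1/(1 − a) = 1/(1 − (-6)) = 1/7. Expand this rational in ℤ_3: compute digits iteratively via d_i = x_i mod 3, x_{i+1} = (x_i − d_i)/3. The first 3 digits are (1, 1, 0).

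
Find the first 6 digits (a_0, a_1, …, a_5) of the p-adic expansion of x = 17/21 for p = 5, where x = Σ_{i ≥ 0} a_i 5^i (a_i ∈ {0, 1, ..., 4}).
(a_0, …, a_5) = (2, 0, 4, 3, 4, 0)

v_5(17/21) = 0 (numerator and denominator both coprime to 5), so x ∈ ℤ_5^×. Compute digits iteratively via a_i = x_i mod 5, x_{i+1} = (x_i − a_i)/5, with x_0 = x:
  x_0 = 17/21;  a_0 = 2;  x_1 = (x_0 − 2)/5 = -5/21
  x_1 = -5/21;  a_1 = 0;  x_2 = (x_1 − 0)/5 = -1/21
  x_2 = -1/21;  a_2 = 4;  x_3 = (x_2 − 4)/5 = -17/21
  x_3 = -17/21;  a_3 = 3;  x_4 = (x_3 − 3)/5 = -16/21
  x_4 = -16/21;  a_4 = 4;  x_5 = (x_4 − 4)/5 = -20/21
  x_5 = -20/21;  a_5 = 0;  x_6 = (x_5 − 0)/5 = -4/21
Digits: (2, 0, 4, 3, 4, 0).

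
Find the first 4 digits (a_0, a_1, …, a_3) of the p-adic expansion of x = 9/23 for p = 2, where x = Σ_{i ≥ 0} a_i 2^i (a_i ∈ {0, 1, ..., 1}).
(a_0, …, a_3) = (1, 1, 1, 1)

v_2(9/23) = 0 (numerator and denominator both coprime to 2), so x ∈ ℤ_2^×. Compute digits iteratively via a_i = x_i mod 2, x_{i+1} = (x_i − a_i)/2, with x_0 = x:
  x_0 = 9/23;  a_0 = 1;  x_1 = (x_0 − 1)/2 = -7/23
  x_1 = -7/23;  a_1 = 1;  x_2 = (x_1 − 1)/2 = -15/23
  x_2 = -15/23;  a_2 = 1;  x_3 = (x_2 − 1)/2 = -19/23
  x_3 = -19/23;  a_3 = 1;  x_4 = (x_3 − 1)/2 = -21/23
Digits: (1, 1, 1, 1).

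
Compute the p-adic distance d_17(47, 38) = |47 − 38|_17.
d_17(47, 38) = 1

Step 1 — x − y = 47 − 38 = 9. Step 2 — v_17(9) = 0 (factor: 9 = (17^0 · 9); the sign does not affect v_p). Step 3 — |x − y|_17 = 17^{0} = 1.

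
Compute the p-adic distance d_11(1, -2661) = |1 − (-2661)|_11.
d_11(1, -2661) = 1/1331

Step 1 — x − y = 1 − (-2661) = 2662. Step 2 — v_11(2662) = 3 (factor: 2662 = (11^3 · 2); the sign does not affect v_p). Step 3 — |x − y|_11 = 11^{-3} = 1/1331.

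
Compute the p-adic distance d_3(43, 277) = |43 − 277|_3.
d_3(43, 277) = 1/9

Step 1 — x − y = 43 − 277 = -234. Step 2 — v_3(-234) = 2 (factor: -234 = −(3^2 · 26); the sign does not affect v_p). Step 3 — |x − y|_3 = 3^{-2} = 1/9.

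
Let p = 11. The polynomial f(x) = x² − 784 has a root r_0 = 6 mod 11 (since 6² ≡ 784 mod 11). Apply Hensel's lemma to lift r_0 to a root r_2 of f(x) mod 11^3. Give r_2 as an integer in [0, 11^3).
r_2 = 28 (mod 1331)

Hensel's recurrence: r_{i+1} = r_i − f(r_i)·(f′(r_i))^{-1} mod 11^{i+2}, with f′(x) = 2x. Iterate:
  r_0 = 6 (mod 11)
  r_1 = 28 (mod 121)
  r_2 = 28 (mod 1331)
Final: r_2 = 28, and one checks f(r_2) ≡ 0 mod 11^3.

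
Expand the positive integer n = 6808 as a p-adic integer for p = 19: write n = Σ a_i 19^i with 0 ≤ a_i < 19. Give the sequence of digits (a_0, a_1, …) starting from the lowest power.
(a_0, a_1, …) = (6, 16, 18)

Repeated division by 19 gives the digits low-to-high: 6808 = 6 + 16·19^1 + 18·19^2. Digit sequence: (6, 16, 18).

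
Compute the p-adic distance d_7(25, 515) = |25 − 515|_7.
d_7(25, 515) = 1/49

Step 1 — x − y = 25 − 515 = -490. Step 2 — v_7(-490) = 2 (factor: -490 = −(7^2 · 10); the sign does not affect v_p). Step 3 — |x − y|_7 = 7^{-2} = 1/49.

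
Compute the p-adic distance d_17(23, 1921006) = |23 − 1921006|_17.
d_17(23, 1921006) = 1/83521

Step 1 — x − y = 23 − 1921006 = -1920983. Step 2 — v_17(-1920983) = 4 (factor: -1920983 = −(17^4 · 23); the sign does not affect v_p). Step 3 — |x − y|_17 = 17^{-4} = 1/83521.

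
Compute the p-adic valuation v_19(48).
v_19(48) = 0

v_19(n) is the largest exponent k such that 19^k divides n. Factor out: 48 = 19^0 · 48. (Sign doesn't affect v_p.) So v_19(48) = 0.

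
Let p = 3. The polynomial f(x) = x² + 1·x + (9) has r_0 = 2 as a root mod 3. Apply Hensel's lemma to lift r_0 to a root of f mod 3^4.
r_3 = 8 (mod 81)

Hensel: r_{i+1} = r_i − f(r_i)·(f′(r_i))^{-1} mod 3^{i+2}, f′(x) = 2x + 1. Iterate:
  r_0 = 2 (mod 3)
  r_1 = 8 (mod 9)
  r_2 = 8 (mod 27)
  r_3 = 8 (mod 81)
Final: r = 8 satisfies f(r) ≡ 0 mod 3^4.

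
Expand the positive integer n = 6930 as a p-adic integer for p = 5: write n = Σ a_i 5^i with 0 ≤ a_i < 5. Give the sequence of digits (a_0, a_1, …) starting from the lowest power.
(a_0, a_1, …) = (0, 1, 2, 0, 1, 2)

Repeated division by 5 gives the digits low-to-high: 6930 = 1·5^1 + 2·5^2 + 1·5^4 + 2·5^5. Digit sequence: (0, 1, 2, 0, 1, 2).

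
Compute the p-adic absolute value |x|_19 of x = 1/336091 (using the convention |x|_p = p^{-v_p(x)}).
|1/336091|_19 = 6859

Step 1 — compute v_19(x) by factoring powers of 19 out of the numerator and denominator: v_19(1/336091) = -3. Step 2 — apply |x|_p = p^{-v_p(x)} = 19^{3} = 6859.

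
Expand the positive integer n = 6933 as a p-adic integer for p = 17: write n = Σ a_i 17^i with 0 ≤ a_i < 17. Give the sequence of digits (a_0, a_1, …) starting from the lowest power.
(a_0, a_1, …) = (14, 16, 6, 1)

Repeated division by 17 gives the digits low-to-high: 6933 = 14 + 16·17^1 + 6·17^2 + 1·17^3. Digit sequence: (14, 16, 6, 1).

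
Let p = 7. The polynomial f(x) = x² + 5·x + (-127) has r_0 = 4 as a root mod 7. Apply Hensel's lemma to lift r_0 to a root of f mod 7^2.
r_1 = 11 (mod 49)

Hensel: r_{i+1} = r_i − f(r_i)·(f′(r_i))^{-1} mod 7^{i+2}, f′(x) = 2x + 5. Iterate:
  r_0 = 4 (mod 7)
  r_1 = 11 (mod 49)
Final: r = 11 satisfies f(r) ≡ 0 mod 7^2.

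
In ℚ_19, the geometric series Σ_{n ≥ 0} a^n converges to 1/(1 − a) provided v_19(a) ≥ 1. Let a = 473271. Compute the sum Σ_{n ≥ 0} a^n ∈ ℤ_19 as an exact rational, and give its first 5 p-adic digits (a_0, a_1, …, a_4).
Σ a^n = 1/(1 − a) = -1/473270;  first 5 digits = (1, 0, 0, 12, 3)

v_19(a) = 3 ≥ 1, so the series converges in ℤ_19 to 1/(1 − a) = 1/(1 − 473271) = -1/473270. Expand this rational in ℤ_19: compute digits iteratively via d_i = x_i mod 19, x_{i+1} = (x_i − d_i)/19. The first 5 digits are (1, 0, 0, 12, 3).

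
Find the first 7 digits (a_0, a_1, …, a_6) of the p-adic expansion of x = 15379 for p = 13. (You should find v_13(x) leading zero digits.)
(a_0, …, a_6) = (0, 0, 0, 7, 0, 0, 0)

v_13(15379) = 3, so a_0 = ... = a_2 = 0. Factor out: x = 13^3 · u with u = 7 a unit in ℤ_13. Expand u iteratively via a_{v+i} = u_i mod 13, u_{i+1} = (u_i − a_{v+i})/13:
  u_0 = 7;  a_3 = 7;  u_1 = (u_0 − 7)/13 = 0
  u_1 = 0;  a_4 = 0;  u_2 = (u_1 − 0)/13 = 0
  u_2 = 0;  a_5 = 0;  u_3 = (u_2 − 0)/13 = 0
  u_3 = 0;  a_6 = 0;  u_4 = (u_3 − 0)/13 = 0
Digits: (0, 0, 0, 7, 0, 0, 0).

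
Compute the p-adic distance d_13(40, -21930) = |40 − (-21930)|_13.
d_13(40, -21930) = 1/2197

Step 1 — x − y = 40 − (-21930) = 21970. Step 2 — v_13(21970) = 3 (factor: 21970 = (13^3 · 10); the sign does not affect v_p). Step 3 — |x − y|_13 = 13^{-3} = 1/2197.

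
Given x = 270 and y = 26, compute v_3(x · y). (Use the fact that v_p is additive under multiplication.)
v_3(7020) = 3

v_p(x) = 3 (factor: 270 = 3^3 · 10); v_p(y) = 0 (factor: 26 = 3^0 · 26). Additivity: v_p(xy) = v_p(x) + v_p(y) = 3 + 0 = 3. (Direct check: xy = 7020 = 3^3 · (260).)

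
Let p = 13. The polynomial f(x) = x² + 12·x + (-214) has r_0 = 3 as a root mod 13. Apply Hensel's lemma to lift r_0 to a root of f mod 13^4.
r_3 = 7946 (mod 28561)

Hensel: r_{i+1} = r_i − f(r_i)·(f′(r_i))^{-1} mod 13^{i+2}, f′(x) = 2x + 12. Iterate:
  r_0 = 3 (mod 13)
  r_1 = 3 (mod 169)
  r_2 = 1355 (mod 2197)
  r_3 = 7946 (mod 28561)
Final: r = 7946 satisfies f(r) ≡ 0 mod 13^4.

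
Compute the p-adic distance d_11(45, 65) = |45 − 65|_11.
d_11(45, 65) = 1

Step 1 — x − y = 45 − 65 = -20. Step 2 — v_11(-20) = 0 (factor: -20 = −(11^0 · 20); the sign does not affect v_p). Step 3 — |x − y|_11 = 11^{0} = 1.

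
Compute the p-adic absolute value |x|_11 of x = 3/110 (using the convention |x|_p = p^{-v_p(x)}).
|3/110|_11 = 11

Step 1 — compute v_11(x) by factoring powers of 11 out of the numerator and denominator: v_11(3/110) = -1. Step 2 — apply |x|_p = p^{-v_p(x)} = 11^{1} = 11.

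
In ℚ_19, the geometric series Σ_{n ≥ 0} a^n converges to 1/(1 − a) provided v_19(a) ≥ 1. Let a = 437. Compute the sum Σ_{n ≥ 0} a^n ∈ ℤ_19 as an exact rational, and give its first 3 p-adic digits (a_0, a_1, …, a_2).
Σ a^n = 1/(1 − a) = -1/436;  first 3 digits = (1, 4, 17)

v_19(a) = 1 ≥ 1, so the series converges in ℤ_19 to 1/(1 − a) = 1/(1 − 437) = -1/436. Expand this rational in ℤ_19: compute digits iteratively via d_i = x_i mod 19, x_{i+1} = (x_i − d_i)/19. The first 3 digits are (1, 4, 17).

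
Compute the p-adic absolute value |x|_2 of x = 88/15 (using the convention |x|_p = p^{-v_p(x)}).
|88/15|_2 = 1/8

Step 1 — compute v_2(x) by factoring powers of 2 out of the numerator and denominator: v_2(88/15) = 3. Step 2 — apply |x|_p = p^{-v_p(x)} = 2^{-3} = 1/8.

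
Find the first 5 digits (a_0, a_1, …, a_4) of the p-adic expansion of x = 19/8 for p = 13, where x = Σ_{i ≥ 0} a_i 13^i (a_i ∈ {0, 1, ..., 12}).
(a_0, …, a_4) = (4, 8, 1, 8, 1)

v_13(19/8) = 0 (numerator and denominator both coprime to 13), so x ∈ ℤ_13^×. Compute digits iteratively via a_i = x_i mod 13, x_{i+1} = (x_i − a_i)/13, with x_0 = x:
  x_0 = 19/8;  a_0 = 4;  x_1 = (x_0 − 4)/13 = -1/8
  x_1 = -1/8;  a_1 = 8;  x_2 = (x_1 − 8)/13 = -5/8
  x_2 = -5/8;  a_2 = 1;  x_3 = (x_2 − 1)/13 = -1/8
  x_3 = -1/8;  a_3 = 8;  x_4 = (x_3 − 8)/13 = -5/8
  x_4 = -5/8;  a_4 = 1;  x_5 = (x_4 − 1)/13 = -1/8
Digits: (4, 8, 1, 8, 1).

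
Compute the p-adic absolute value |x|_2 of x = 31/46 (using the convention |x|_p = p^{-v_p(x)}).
|31/46|_2 = 2

Step 1 — compute v_2(x) by factoring powers of 2 out of the numerator and denominator: v_2(31/46) = -1. Step 2 — apply |x|_p = p^{-v_p(x)} = 2^{1} = 2.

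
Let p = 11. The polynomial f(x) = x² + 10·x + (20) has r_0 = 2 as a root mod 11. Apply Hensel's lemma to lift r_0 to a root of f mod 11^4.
r_3 = 8054 (mod 14641)

Hensel: r_{i+1} = r_i − f(r_i)·(f′(r_i))^{-1} mod 11^{i+2}, f′(x) = 2x + 10. Iterate:
  r_0 = 2 (mod 11)
  r_1 = 68 (mod 121)
  r_2 = 68 (mod 1331)
  r_3 = 8054 (mod 14641)
Final: r = 8054 satisfies f(r) ≡ 0 mod 11^4.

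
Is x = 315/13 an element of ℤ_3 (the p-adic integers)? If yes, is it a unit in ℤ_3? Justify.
x ∈ ℤ_3 but not a unit; v_3(x) = 2 > 0

ℤ_3 = {x ∈ ℚ_3 : v_3(x) ≥ 0} and ℤ_3^× = {x ∈ ℤ_3 : v_3(x) = 0}. Here v_3(315/13) = v_3(num) − v_3(den) = 2; compare against these criteria.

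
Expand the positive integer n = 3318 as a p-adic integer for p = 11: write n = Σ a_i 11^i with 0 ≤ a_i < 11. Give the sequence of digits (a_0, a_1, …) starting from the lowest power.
(a_0, a_1, …) = (7, 4, 5, 2)

Repeated division by 11 gives the digits low-to-high: 3318 = 7 + 4·11^1 + 5·11^2 + 2·11^3. Digit sequence: (7, 4, 5, 2).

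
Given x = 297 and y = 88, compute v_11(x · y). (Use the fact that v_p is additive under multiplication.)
v_11(26136) = 2

v_p(x) = 1 (factor: 297 = 11^1 · 27); v_p(y) = 1 (factor: 88 = 11^1 · 8). Additivity: v_p(xy) = v_p(x) + v_p(y) = 1 + 1 = 2. (Direct check: xy = 26136 = 11^2 · (216).)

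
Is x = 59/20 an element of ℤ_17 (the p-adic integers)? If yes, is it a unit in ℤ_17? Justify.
x ∈ ℤ_17^× (unit); v_17(x) = 0

ℤ_17 = {x ∈ ℚ_17 : v_17(x) ≥ 0} and ℤ_17^× = {x ∈ ℤ_17 : v_17(x) = 0}. Here v_17(59/20) = v_17(num) − v_17(den) = 0; compare against these criteria.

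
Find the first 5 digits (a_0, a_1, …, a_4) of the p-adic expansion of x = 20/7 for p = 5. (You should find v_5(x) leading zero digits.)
(a_0, …, a_4) = (0, 2, 4, 2, 3)

v_5(20/7) = 1, so a_0 = ... = a_0 = 0. Factor out: x = 5^1 · u with u = 4/7 a unit in ℤ_5. Expand u iteratively via a_{v+i} = u_i mod 5, u_{i+1} = (u_i − a_{v+i})/5:
  u_0 = 4/7;  a_1 = 2;  u_1 = (u_0 − 2)/5 = -2/7
  u_1 = -2/7;  a_2 = 4;  u_2 = (u_1 − 4)/5 = -6/7
  u_2 = -6/7;  a_3 = 2;  u_3 = (u_2 − 2)/5 = -4/7
  u_3 = -4/7;  a_4 = 3;  u_4 = (u_3 − 3)/5 = -5/7
Digits: (0, 2, 4, 2, 3).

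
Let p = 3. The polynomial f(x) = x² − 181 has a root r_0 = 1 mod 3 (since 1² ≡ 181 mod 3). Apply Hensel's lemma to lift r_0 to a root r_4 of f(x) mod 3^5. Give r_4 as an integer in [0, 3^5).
r_4 = 172 (mod 243)

Hensel's recurrence: r_{i+1} = r_i − f(r_i)·(f′(r_i))^{-1} mod 3^{i+2}, with f′(x) = 2x. Iterate:
  r_0 = 1 (mod 3)
  r_1 = 1 (mod 9)
  r_2 = 10 (mod 27)
  r_3 = 10 (mod 81)
  r_4 = 172 (mod 243)
Final: r_4 = 172, and one checks f(r_4) ≡ 0 mod 3^5.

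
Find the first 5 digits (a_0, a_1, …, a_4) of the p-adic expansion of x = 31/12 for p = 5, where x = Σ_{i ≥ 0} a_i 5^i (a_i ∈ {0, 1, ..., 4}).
(a_0, …, a_4) = (3, 2, 0, 2, 0)

v_5(31/12) = 0 (numerator and denominator both coprime to 5), so x ∈ ℤ_5^×. Compute digits iteratively via a_i = x_i mod 5, x_{i+1} = (x_i − a_i)/5, with x_0 = x:
  x_0 = 31/12;  a_0 = 3;  x_1 = (x_0 − 3)/5 = -1/12
  x_1 = -1/12;  a_1 = 2;  x_2 = (x_1 − 2)/5 = -5/12
  x_2 = -5/12;  a_2 = 0;  x_3 = (x_2 − 0)/5 = -1/12
  x_3 = -1/12;  a_3 = 2;  x_4 = (x_3 − 2)/5 = -5/12
  x_4 = -5/12;  a_4 = 0;  x_5 = (x_4 − 0)/5 = -1/12
Digits: (3, 2, 0, 2, 0).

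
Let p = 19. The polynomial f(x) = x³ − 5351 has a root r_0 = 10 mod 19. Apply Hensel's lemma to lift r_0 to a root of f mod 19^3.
r_2 = 2803 (mod 6859)

Hensel: r_{i+1} = r_i − f(r_i)/f′(r_i) mod 19^{i+2}, where f′(x) = 3x². Iterate:
  r_0 = 10 (mod 19)
  r_1 = 276 (mod 361)
  r_2 = 2803 (mod 6859)
Final: r = 2803 with f(r) ≡ 0 mod 19^3.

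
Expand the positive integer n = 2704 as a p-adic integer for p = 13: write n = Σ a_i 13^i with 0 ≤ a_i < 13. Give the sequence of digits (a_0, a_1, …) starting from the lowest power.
(a_0, a_1, …) = (0, 0, 3, 1)

Repeated division by 13 gives the digits low-to-high: 2704 = 3·13^2 + 1·13^3. Digit sequence: (0, 0, 3, 1).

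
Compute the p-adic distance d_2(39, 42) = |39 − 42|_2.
d_2(39, 42) = 1

Step 1 — x − y = 39 − 42 = -3. Step 2 — v_2(-3) = 0 (factor: -3 = −(2^0 · 3); the sign does not affect v_p). Step 3 — |x − y|_2 = 2^{0} = 1.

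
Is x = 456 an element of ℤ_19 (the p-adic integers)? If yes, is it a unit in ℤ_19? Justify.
x ∈ ℤ_19 but not a unit; v_19(x) = 1 > 0

ℤ_19 = {x ∈ ℚ_19 : v_19(x) ≥ 0} and ℤ_19^× = {x ∈ ℤ_19 : v_19(x) = 0}. Here v_19(456) = v_19(num) − v_19(den) = 1; compare against these criteria.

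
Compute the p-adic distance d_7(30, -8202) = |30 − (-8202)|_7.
d_7(30, -8202) = 1/343

Step 1 — x − y = 30 − (-8202) = 8232. Step 2 — v_7(8232) = 3 (factor: 8232 = (7^3 · 24); the sign does not affect v_p). Step 3 — |x − y|_7 = 7^{-3} = 1/343.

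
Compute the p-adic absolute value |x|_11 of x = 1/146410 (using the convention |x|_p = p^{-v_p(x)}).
|1/146410|_11 = 14641

Step 1 — compute v_11(x) by factoring powers of 11 out of the numerator and denominator: v_11(1/146410) = -4. Step 2 — apply |x|_p = p^{-v_p(x)} = 11^{4} = 14641.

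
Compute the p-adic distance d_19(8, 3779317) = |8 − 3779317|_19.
d_19(8, 3779317) = 1/130321

Step 1 — x − y = 8 − 3779317 = -3779309. Step 2 — v_19(-3779309) = 4 (factor: -3779309 = −(19^4 · 29); the sign does not affect v_p). Step 3 — |x − y|_19 = 19^{-4} = 1/130321.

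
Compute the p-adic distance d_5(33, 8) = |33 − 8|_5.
d_5(33, 8) = 1/25

Step 1 — x − y = 33 − 8 = 25. Step 2 — v_5(25) = 2 (factor: 25 = (5^2 · 1); the sign does not affect v_p). Step 3 — |x − y|_5 = 5^{-2} = 1/25.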